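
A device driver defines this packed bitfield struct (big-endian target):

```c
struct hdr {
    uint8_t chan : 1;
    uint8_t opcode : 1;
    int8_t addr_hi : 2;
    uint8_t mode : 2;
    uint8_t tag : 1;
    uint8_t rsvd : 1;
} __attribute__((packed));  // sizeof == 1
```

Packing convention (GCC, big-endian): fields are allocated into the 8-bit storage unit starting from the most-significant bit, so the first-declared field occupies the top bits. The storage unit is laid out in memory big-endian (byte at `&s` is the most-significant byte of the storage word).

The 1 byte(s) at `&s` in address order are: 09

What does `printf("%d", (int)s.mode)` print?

2

[0]=0x09 (big-endian) → word 0x09
chan [7+:1] = (word>>7) & 0x1 = 0
opcode [6+:1] = (word>>6) & 0x1 = 0
addr_hi [4+:2] = (word>>4) & 0x3 = 0
mode [2+:2] = (word>>2) & 0x3 = 2  ←
tag [1+:1] = (word>>1) & 0x1 = 0
rsvd [0+:1] = (word>>0) & 0x1 = 1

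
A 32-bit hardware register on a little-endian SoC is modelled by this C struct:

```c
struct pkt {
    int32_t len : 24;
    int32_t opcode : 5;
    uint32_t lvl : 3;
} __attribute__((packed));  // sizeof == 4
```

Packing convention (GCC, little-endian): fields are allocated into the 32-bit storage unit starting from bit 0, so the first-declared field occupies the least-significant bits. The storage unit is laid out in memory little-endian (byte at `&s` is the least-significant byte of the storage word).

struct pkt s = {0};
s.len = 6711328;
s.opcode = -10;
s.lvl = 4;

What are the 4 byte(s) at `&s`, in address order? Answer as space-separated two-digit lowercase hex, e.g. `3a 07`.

len (24b) val=6711328 bits=0x666820 at bit 0: 0x00666820
opcode (5b) val=-10 bits=0x16 at bit 24: 0x16666820
lvl (3b) val=4 bits=0x4 at bit 29: 0x96666820
word = 0x96666820 → little-endian bytes:
  [0]=0x20  [1]=0x68  [2]=0x66  [3]=0x96

20 68 66 96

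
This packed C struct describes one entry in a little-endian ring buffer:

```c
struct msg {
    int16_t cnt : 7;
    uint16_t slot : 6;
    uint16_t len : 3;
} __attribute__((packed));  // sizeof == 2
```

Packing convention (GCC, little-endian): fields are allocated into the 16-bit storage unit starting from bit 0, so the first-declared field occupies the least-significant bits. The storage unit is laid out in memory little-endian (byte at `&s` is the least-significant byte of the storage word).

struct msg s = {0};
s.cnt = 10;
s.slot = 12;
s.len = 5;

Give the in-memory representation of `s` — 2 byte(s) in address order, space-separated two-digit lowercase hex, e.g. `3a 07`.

0a a6

[0+:7] cnt=10 & 0x7f = 0xa; word=0x000a
[7+:6] slot=12 & 0x3f = 0xc; word=0x060a
[13+:3] len=5 & 0x7 = 0x5; word=0xa60a
word = 0xa60a → little-endian bytes:
  [0]=0x0a  [1]=0xa6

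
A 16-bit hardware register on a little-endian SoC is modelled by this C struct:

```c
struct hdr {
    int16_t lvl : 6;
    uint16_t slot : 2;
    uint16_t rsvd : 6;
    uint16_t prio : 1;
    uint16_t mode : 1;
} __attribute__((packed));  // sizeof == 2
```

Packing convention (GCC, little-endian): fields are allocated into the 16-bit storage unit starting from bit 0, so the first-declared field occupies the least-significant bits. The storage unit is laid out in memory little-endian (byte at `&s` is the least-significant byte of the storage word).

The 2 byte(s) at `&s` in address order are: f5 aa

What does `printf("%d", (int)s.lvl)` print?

-11

[0]=0xf5 [1]=0xaa (little-endian) → word 0xaaf5
lvl:6 @ bit 0 → (0xaaf5>>0)&0x3f = 0x35  ←
slot:2 @ bit 6 → (0xaaf5>>6)&0x3 = 0x3
rsvd:6 @ bit 8 → (0xaaf5>>8)&0x3f = 0x2a
prio:1 @ bit 14 → (0xaaf5>>14)&0x1 = 0x0
mode:1 @ bit 15 → (0xaaf5>>15)&0x1 = 0x1
lvl signed 6b, MSB=1: 53 - 64 = -11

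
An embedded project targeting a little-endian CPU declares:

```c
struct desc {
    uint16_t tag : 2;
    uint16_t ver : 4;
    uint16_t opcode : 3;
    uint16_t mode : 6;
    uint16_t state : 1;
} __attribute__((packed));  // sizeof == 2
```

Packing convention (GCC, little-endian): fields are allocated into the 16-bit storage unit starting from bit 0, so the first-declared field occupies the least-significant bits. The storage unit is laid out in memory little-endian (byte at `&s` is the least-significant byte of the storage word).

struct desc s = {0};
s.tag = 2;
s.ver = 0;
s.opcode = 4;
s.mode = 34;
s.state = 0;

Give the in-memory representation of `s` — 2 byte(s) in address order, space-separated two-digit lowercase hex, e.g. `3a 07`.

02 45

tag:2 = 2 → 0x2 << 0 → word 0x0002
ver:4 = 0 → 0x0 << 2 → word 0x0002
opcode:3 = 4 → 0x4 << 6 → word 0x0102
mode:6 = 34 → 0x22 << 9 → word 0x4502
state:1 = 0 → 0x0 << 15 → word 0x4502
word = 0x4502 → little-endian bytes:
  [0]=0x02  [1]=0x45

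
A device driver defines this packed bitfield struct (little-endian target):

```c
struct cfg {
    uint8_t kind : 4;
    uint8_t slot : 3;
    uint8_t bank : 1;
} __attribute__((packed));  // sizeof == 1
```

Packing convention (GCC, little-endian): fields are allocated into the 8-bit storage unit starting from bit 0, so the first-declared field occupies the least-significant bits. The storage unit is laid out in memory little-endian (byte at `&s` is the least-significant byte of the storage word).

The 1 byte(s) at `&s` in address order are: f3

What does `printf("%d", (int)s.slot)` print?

7

[0]=0xf3 (little-endian) → word 0xf3
kind:4 @ bit 0 → (0xf3>>0)&0xf = 0x3
slot:3 @ bit 4 → (0xf3>>4)&0x7 = 0x7  ←
bank:1 @ bit 7 → (0xf3>>7)&0x1 = 0x1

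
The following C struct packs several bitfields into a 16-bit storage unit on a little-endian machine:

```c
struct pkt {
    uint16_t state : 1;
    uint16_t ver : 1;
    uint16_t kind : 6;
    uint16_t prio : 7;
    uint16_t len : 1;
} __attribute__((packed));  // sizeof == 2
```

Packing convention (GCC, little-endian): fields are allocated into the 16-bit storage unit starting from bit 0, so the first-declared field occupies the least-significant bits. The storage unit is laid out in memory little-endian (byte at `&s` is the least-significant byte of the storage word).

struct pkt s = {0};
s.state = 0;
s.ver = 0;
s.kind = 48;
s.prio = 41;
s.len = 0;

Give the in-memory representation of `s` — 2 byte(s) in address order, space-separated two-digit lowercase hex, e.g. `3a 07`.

c0 29

state:1 = 0 → 0x0 << 0 → word 0x0000
ver:1 = 0 → 0x0 << 1 → word 0x0000
kind:6 = 48 → 0x30 << 2 → word 0x00c0
prio:7 = 41 → 0x29 << 8 → word 0x29c0
len:1 = 0 → 0x0 << 15 → word 0x29c0
word = 0x29c0 → little-endian bytes:
  [0]=0xc0  [1]=0x29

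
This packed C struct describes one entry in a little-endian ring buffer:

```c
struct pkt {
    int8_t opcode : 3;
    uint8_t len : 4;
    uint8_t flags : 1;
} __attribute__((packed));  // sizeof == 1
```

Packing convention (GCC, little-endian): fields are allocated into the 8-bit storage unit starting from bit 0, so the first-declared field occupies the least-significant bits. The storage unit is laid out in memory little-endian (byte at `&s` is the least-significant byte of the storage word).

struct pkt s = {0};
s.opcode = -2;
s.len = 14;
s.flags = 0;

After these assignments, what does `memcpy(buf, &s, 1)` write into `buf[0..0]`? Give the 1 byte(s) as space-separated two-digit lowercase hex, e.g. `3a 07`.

opcode:3 = -2 → 0x6 << 0 → word 0x06
len:4 = 14 → 0xe << 3 → word 0x76
flags:1 = 0 → 0x0 << 7 → word 0x76
word = 0x76 → little-endian bytes:
  [0]=0x76

76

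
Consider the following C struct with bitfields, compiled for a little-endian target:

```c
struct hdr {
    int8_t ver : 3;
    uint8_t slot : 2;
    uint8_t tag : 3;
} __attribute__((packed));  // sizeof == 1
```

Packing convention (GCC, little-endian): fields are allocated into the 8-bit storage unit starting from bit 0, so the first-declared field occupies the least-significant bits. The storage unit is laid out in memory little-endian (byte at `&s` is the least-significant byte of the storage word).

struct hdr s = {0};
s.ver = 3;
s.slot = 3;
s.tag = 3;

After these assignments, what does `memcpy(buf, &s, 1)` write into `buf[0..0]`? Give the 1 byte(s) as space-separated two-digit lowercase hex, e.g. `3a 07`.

7b

ver:3 = 3 → 0x3 << 0 → word 0x03
slot:2 = 3 → 0x3 << 3 → word 0x1b
tag:3 = 3 → 0x3 << 5 → word 0x7b
word = 0x7b → little-endian bytes:
  [0]=0x7b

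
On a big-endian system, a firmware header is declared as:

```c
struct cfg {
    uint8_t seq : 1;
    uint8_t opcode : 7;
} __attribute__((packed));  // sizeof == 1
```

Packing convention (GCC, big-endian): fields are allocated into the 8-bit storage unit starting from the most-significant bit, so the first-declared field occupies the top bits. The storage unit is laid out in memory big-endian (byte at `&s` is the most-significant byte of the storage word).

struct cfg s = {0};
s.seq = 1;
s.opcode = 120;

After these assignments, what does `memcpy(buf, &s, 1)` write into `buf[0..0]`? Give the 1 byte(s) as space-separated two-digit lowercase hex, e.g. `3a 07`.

seq (1b) val=1 bits=0x1 at bit 7: 0x80
opcode (7b) val=120 bits=0x78 at bit 0: 0xf8
word = 0xf8 → big-endian bytes:
  [0]=0xf8

f8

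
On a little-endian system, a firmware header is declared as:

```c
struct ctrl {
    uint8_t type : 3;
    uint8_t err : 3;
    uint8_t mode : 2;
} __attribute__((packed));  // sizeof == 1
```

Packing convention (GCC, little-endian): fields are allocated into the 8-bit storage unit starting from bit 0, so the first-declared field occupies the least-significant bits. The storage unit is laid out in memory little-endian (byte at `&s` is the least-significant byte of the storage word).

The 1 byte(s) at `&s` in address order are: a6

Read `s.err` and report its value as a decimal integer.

4

[0]=0xa6 (little-endian) → word 0xa6
type [0+:3] = (word>>0) & 0x7 = 6
err [3+:3] = (word>>3) & 0x7 = 4  ←
mode [6+:2] = (word>>6) & 0x3 = 2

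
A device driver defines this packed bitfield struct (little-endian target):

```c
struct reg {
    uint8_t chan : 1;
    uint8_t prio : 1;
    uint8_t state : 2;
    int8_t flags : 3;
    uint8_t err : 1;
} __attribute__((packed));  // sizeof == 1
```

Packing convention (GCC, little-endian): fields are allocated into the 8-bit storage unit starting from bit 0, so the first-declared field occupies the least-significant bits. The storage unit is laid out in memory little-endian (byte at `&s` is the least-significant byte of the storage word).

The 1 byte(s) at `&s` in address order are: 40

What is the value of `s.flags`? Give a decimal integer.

[0]=0x40 (little-endian) → word 0x40
chan [0+:1] = (word>>0) & 0x1 = 0
prio [1+:1] = (word>>1) & 0x1 = 0
state [2+:2] = (word>>2) & 0x3 = 0
flags [4+:3] = (word>>4) & 0x7 = 4  ←
err [7+:1] = (word>>7) & 0x1 = 0
flags signed 3b, MSB=1: 4 - 8 = -4

-4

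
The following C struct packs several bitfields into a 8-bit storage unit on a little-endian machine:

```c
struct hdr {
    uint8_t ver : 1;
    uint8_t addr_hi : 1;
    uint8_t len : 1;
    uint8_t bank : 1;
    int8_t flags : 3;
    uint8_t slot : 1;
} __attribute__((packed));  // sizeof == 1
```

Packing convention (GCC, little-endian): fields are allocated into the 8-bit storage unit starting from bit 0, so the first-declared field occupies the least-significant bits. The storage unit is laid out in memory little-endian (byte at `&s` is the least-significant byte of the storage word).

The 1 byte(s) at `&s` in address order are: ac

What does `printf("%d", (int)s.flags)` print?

[0]=0xac (little-endian) → word 0xac
ver [0+:1] = (word>>0) & 0x1 = 0
addr_hi [1+:1] = (word>>1) & 0x1 = 0
len [2+:1] = (word>>2) & 0x1 = 1
bank [3+:1] = (word>>3) & 0x1 = 1
flags [4+:3] = (word>>4) & 0x7 = 2  ←
slot [7+:1] = (word>>7) & 0x1 = 1
flags signed 3b, MSB=0: value = 2

2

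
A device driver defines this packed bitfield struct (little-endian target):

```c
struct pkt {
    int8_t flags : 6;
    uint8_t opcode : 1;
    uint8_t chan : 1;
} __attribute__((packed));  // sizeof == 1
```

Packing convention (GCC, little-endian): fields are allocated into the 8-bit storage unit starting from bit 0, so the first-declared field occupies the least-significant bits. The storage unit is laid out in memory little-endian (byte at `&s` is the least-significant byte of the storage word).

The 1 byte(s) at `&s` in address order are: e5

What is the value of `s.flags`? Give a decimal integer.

-27

[0]=0xe5 (little-endian) → word 0xe5
flags [0+:6] = (word>>0) & 0x3f = 37  ←
opcode [6+:1] = (word>>6) & 0x1 = 1
chan [7+:1] = (word>>7) & 0x1 = 1
flags signed 6b, MSB=1: 37 - 64 = -27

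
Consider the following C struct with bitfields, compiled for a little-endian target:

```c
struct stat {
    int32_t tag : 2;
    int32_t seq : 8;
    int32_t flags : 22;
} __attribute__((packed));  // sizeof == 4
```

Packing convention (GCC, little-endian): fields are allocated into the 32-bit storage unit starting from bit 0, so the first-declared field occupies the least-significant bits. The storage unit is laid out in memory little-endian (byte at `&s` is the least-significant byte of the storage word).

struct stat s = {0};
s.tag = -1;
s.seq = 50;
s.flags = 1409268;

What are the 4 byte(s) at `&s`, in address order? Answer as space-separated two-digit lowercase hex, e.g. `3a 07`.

tag:2 = -1 → 0x3 << 0 → word 0x00000003
seq:8 = 50 → 0x32 << 2 → word 0x000000cb
flags:22 = 1409268 → 0x1580f4 << 10 → word 0x5603d0cb
word = 0x5603d0cb → little-endian bytes:
  [0]=0xcb  [1]=0xd0  [2]=0x03  [3]=0x56

cb d0 03 56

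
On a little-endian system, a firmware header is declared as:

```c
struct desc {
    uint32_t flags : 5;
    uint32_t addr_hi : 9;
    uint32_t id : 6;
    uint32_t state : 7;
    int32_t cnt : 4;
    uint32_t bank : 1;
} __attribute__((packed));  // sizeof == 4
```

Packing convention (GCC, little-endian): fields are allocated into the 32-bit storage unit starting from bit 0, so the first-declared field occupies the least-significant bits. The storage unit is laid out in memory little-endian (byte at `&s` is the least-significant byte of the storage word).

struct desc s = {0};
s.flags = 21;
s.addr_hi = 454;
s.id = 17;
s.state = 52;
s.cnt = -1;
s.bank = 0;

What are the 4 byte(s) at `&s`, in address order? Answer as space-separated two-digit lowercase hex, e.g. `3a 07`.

[0+:5] flags=21 & 0x1f = 0x15; word=0x00000015
[5+:9] addr_hi=454 & 0x1ff = 0x1c6; word=0x000038d5
[14+:6] id=17 & 0x3f = 0x11; word=0x000478d5
[20+:7] state=52 & 0x7f = 0x34; word=0x034478d5
[27+:4] cnt=-1 & 0xf = 0xf; word=0x7b4478d5
[31+:1] bank=0 & 0x1 = 0x0; word=0x7b4478d5
word = 0x7b4478d5 → little-endian bytes:
  [0]=0xd5  [1]=0x78  [2]=0x44  [3]=0x7b

d5 78 44 7b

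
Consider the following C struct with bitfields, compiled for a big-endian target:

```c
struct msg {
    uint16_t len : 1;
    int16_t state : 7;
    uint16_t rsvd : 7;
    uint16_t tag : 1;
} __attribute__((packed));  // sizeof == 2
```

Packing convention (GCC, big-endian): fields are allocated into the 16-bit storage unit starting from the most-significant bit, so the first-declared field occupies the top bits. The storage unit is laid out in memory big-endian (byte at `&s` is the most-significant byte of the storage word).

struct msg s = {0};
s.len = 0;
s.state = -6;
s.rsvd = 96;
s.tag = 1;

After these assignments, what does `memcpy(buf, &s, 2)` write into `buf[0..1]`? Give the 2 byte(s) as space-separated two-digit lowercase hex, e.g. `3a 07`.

7a c1

[15+:1] len=0 & 0x1 = 0x0; word=0x0000
[8+:7] state=-6 & 0x7f = 0x7a; word=0x7a00
[1+:7] rsvd=96 & 0x7f = 0x60; word=0x7ac0
[0+:1] tag=1 & 0x1 = 0x1; word=0x7ac1
word = 0x7ac1 → big-endian bytes:
  [0]=0x7a  [1]=0xc1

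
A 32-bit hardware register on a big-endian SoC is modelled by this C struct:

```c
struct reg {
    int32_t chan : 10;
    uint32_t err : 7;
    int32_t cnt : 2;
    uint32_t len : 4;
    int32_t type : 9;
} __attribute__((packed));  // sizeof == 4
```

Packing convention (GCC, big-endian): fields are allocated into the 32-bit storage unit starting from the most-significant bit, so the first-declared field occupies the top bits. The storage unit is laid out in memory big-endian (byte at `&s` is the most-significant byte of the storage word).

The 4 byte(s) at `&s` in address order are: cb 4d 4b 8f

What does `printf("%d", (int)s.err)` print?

[0]=0xcb [1]=0x4d [2]=0x4b [3]=0x8f (big-endian) → word 0xcb4d4b8f
chan [22+:10] = (word>>22) & 0x3ff = 813
err [15+:7] = (word>>15) & 0x7f = 26  ←
cnt [13+:2] = (word>>13) & 0x3 = 2
len [9+:4] = (word>>9) & 0xf = 5
type [0+:9] = (word>>0) & 0x1ff = 399

26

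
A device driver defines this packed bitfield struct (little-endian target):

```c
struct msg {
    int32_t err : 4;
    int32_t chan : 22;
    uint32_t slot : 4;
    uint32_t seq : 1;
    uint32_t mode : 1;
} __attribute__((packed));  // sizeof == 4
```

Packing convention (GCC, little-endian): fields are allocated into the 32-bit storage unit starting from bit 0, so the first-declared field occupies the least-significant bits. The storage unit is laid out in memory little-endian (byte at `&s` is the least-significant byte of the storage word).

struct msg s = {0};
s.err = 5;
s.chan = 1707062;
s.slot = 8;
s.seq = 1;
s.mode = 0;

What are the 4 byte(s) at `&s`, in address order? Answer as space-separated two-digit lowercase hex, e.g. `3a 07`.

65 c3 a0 61

[0+:4] err=5 & 0xf = 0x5; word=0x00000005
[4+:22] chan=1707062 & 0x3fffff = 0x1a0c36; word=0x01a0c365
[26+:4] slot=8 & 0xf = 0x8; word=0x21a0c365
[30+:1] seq=1 & 0x1 = 0x1; word=0x61a0c365
[31+:1] mode=0 & 0x1 = 0x0; word=0x61a0c365
word = 0x61a0c365 → little-endian bytes:
  [0]=0x65  [1]=0xc3  [2]=0xa0  [3]=0x61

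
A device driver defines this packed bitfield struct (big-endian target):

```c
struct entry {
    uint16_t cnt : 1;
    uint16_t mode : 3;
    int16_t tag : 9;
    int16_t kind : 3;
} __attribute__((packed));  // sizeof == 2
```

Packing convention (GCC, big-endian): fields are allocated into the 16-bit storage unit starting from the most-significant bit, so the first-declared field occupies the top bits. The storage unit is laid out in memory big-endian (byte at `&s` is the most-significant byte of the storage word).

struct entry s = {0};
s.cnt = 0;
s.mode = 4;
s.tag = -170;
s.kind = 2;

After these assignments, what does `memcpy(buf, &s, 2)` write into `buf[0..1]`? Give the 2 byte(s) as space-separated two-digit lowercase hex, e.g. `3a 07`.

4a b2

cnt:1 = 0 → 0x0 << 15 → word 0x0000
mode:3 = 4 → 0x4 << 12 → word 0x4000
tag:9 = -170 → 0x156 << 3 → word 0x4ab0
kind:3 = 2 → 0x2 << 0 → word 0x4ab2
word = 0x4ab2 → big-endian bytes:
  [0]=0x4a  [1]=0xb2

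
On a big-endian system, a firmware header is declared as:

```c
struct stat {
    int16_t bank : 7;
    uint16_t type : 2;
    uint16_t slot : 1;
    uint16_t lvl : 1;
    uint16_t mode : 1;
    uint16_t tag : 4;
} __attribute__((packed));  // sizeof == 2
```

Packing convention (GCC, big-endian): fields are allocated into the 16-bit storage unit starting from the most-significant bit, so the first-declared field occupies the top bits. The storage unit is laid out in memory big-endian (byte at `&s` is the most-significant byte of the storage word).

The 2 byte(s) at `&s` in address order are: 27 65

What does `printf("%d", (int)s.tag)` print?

5

[0]=0x27 [1]=0x65 (big-endian) → word 0x2765
bank [9+:7] = (word>>9) & 0x7f = 19
type [7+:2] = (word>>7) & 0x3 = 2
slot [6+:1] = (word>>6) & 0x1 = 1
lvl [5+:1] = (word>>5) & 0x1 = 1
mode [4+:1] = (word>>4) & 0x1 = 0
tag [0+:4] = (word>>0) & 0xf = 5  ←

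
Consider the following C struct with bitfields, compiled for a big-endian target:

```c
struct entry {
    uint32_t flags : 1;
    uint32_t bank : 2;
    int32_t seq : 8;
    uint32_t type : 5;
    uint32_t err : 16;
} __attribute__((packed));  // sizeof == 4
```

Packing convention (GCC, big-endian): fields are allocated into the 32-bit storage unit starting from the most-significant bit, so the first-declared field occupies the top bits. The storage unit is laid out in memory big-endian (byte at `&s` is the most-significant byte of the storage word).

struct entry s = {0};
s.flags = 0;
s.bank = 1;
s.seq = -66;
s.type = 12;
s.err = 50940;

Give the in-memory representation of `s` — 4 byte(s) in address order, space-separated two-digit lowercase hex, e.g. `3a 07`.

[31+:1] flags=0 & 0x1 = 0x0; word=0x00000000
[29+:2] bank=1 & 0x3 = 0x1; word=0x20000000
[21+:8] seq=-66 & 0xff = 0xbe; word=0x37c00000
[16+:5] type=12 & 0x1f = 0xc; word=0x37cc0000
[0+:16] err=50940 & 0xffff = 0xc6fc; word=0x37ccc6fc
word = 0x37ccc6fc → big-endian bytes:
  [0]=0x37  [1]=0xcc  [2]=0xc6  [3]=0xfc

37 cc c6 fc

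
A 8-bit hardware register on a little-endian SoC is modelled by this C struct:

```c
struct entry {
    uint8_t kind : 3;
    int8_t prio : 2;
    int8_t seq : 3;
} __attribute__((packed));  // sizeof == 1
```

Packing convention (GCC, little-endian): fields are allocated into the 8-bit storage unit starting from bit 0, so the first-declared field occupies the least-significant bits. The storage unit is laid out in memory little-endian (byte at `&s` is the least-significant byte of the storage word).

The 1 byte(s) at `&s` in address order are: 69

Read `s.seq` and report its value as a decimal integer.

3

[0]=0x69 (little-endian) → word 0x69
kind [0+:3] = (word>>0) & 0x7 = 1
prio [3+:2] = (word>>3) & 0x3 = 1
seq [5+:3] = (word>>5) & 0x7 = 3  ←
seq signed 3b, MSB=0: value = 3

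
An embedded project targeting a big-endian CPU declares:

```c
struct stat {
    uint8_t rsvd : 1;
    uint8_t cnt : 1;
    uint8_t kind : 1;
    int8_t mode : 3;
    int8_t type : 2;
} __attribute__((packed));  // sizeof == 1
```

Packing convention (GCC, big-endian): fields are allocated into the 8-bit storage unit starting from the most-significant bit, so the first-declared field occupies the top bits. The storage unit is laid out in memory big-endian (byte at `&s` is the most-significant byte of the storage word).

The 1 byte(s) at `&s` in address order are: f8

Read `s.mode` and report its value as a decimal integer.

-2

[0]=0xf8 (big-endian) → word 0xf8
rsvd:1 @ bit 7 → (0xf8>>7)&0x1 = 0x1
cnt:1 @ bit 6 → (0xf8>>6)&0x1 = 0x1
kind:1 @ bit 5 → (0xf8>>5)&0x1 = 0x1
mode:3 @ bit 2 → (0xf8>>2)&0x7 = 0x6  ←
type:2 @ bit 0 → (0xf8>>0)&0x3 = 0x0
mode signed 3b, MSB=1: 6 - 8 = -2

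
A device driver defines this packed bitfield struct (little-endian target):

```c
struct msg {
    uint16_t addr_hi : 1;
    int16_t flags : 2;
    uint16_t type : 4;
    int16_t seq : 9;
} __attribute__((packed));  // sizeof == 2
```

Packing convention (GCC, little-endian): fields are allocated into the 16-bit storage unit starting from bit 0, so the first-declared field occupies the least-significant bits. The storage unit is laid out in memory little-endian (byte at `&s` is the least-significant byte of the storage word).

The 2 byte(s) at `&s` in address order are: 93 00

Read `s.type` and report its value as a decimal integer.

2

[0]=0x93 [1]=0x00 (little-endian) → word 0x0093
addr_hi:1 @ bit 0 → (0x0093>>0)&0x1 = 0x1
flags:2 @ bit 1 → (0x0093>>1)&0x3 = 0x1
type:4 @ bit 3 → (0x0093>>3)&0xf = 0x2  ←
seq:9 @ bit 7 → (0x0093>>7)&0x1ff = 0x1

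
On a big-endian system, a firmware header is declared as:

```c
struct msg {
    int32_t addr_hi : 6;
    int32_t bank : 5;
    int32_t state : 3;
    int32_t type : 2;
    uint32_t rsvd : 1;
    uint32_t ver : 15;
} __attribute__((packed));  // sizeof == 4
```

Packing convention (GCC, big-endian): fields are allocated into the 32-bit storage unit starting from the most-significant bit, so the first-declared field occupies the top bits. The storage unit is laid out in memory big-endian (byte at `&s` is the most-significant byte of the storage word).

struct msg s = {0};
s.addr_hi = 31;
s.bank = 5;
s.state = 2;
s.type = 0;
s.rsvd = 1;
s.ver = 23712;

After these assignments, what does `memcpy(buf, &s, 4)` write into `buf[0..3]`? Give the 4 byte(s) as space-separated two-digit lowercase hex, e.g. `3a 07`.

7c a8 dc a0

[26+:6] addr_hi=31 & 0x3f = 0x1f; word=0x7c000000
[21+:5] bank=5 & 0x1f = 0x5; word=0x7ca00000
[18+:3] state=2 & 0x7 = 0x2; word=0x7ca80000
[16+:2] type=0 & 0x3 = 0x0; word=0x7ca80000
[15+:1] rsvd=1 & 0x1 = 0x1; word=0x7ca88000
[0+:15] ver=23712 & 0x7fff = 0x5ca0; word=0x7ca8dca0
word = 0x7ca8dca0 → big-endian bytes:
  [0]=0x7c  [1]=0xa8  [2]=0xdc  [3]=0xa0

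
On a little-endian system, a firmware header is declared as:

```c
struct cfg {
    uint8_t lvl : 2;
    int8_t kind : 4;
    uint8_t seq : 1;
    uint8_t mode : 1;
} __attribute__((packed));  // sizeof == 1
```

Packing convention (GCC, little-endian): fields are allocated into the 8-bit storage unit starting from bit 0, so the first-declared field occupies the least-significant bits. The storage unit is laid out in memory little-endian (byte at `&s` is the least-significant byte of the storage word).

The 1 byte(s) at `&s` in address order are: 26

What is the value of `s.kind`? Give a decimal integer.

-7

[0]=0x26 (little-endian) → word 0x26
lvl [0+:2] = (word>>0) & 0x3 = 2
kind [2+:4] = (word>>2) & 0xf = 9  ←
seq [6+:1] = (word>>6) & 0x1 = 0
mode [7+:1] = (word>>7) & 0x1 = 0
kind signed 4b, MSB=1: 9 - 16 = -7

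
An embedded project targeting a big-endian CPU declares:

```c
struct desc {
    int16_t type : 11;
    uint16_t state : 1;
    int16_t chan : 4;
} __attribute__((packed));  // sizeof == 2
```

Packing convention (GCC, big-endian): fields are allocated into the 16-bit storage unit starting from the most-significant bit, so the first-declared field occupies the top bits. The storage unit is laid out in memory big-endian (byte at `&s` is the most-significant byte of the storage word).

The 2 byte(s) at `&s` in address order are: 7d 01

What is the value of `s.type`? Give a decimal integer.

[0]=0x7d [1]=0x01 (big-endian) → word 0x7d01
type:11 @ bit 5 → (0x7d01>>5)&0x7ff = 0x3e8  ←
state:1 @ bit 4 → (0x7d01>>4)&0x1 = 0x0
chan:4 @ bit 0 → (0x7d01>>0)&0xf = 0x1
type signed 11b, MSB=0: value = 1000

1000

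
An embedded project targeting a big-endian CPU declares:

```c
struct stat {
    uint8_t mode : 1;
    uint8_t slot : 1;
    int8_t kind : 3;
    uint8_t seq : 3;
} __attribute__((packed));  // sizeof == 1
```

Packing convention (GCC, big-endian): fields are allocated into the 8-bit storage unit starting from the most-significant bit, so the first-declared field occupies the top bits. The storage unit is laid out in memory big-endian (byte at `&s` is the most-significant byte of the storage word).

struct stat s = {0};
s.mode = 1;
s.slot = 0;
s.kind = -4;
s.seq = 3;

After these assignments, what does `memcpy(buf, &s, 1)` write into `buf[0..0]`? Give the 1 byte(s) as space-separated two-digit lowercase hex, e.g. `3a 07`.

[7+:1] mode=1 & 0x1 = 0x1; word=0x80
[6+:1] slot=0 & 0x1 = 0x0; word=0x80
[3+:3] kind=-4 & 0x7 = 0x4; word=0xa0
[0+:3] seq=3 & 0x7 = 0x3; word=0xa3
word = 0xa3 → big-endian bytes:
  [0]=0xa3

a3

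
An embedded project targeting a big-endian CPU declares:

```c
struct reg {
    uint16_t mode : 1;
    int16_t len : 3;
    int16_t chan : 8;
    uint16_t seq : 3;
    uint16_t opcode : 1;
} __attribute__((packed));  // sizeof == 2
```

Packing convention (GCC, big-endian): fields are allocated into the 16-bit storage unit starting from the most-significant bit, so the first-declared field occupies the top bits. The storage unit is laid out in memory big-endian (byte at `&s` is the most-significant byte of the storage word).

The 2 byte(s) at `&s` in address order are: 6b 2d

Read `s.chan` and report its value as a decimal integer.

-78

[0]=0x6b [1]=0x2d (big-endian) → word 0x6b2d
mode [15+:1] = (word>>15) & 0x1 = 0
len [12+:3] = (word>>12) & 0x7 = 6
chan [4+:8] = (word>>4) & 0xff = 178  ←
seq [1+:3] = (word>>1) & 0x7 = 6
opcode [0+:1] = (word>>0) & 0x1 = 1
chan signed 8b, MSB=1: 178 - 256 = -78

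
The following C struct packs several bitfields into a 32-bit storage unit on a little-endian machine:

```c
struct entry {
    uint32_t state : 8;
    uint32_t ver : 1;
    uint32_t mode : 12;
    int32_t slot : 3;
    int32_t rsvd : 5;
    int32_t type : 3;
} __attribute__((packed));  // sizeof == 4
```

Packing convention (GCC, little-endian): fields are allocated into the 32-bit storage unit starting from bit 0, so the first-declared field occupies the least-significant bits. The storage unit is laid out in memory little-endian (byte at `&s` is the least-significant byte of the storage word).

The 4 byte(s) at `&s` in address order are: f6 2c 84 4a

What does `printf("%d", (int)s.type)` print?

[0]=0xf6 [1]=0x2c [2]=0x84 [3]=0x4a (little-endian) → word 0x4a842cf6
state:8 @ bit 0 → (0x4a842cf6>>0)&0xff = 0xf6
ver:1 @ bit 8 → (0x4a842cf6>>8)&0x1 = 0x0
mode:12 @ bit 9 → (0x4a842cf6>>9)&0xfff = 0x216
slot:3 @ bit 21 → (0x4a842cf6>>21)&0x7 = 0x4
rsvd:5 @ bit 24 → (0x4a842cf6>>24)&0x1f = 0xa
type:3 @ bit 29 → (0x4a842cf6>>29)&0x7 = 0x2  ←
type signed 3b, MSB=0: value = 2

2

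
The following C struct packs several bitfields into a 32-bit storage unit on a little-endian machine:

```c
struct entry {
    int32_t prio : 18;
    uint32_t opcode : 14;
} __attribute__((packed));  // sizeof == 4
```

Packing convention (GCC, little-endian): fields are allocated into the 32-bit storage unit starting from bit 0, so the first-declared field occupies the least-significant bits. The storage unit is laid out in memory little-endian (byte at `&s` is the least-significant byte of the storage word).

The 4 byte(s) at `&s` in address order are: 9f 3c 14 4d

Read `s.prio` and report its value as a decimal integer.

[0]=0x9f [1]=0x3c [2]=0x14 [3]=0x4d (little-endian) → word 0x4d143c9f
prio:18 @ bit 0 → (0x4d143c9f>>0)&0x3ffff = 0x3c9f  ←
opcode:14 @ bit 18 → (0x4d143c9f>>18)&0x3fff = 0x1345
prio signed 18b, MSB=0: value = 15519

15519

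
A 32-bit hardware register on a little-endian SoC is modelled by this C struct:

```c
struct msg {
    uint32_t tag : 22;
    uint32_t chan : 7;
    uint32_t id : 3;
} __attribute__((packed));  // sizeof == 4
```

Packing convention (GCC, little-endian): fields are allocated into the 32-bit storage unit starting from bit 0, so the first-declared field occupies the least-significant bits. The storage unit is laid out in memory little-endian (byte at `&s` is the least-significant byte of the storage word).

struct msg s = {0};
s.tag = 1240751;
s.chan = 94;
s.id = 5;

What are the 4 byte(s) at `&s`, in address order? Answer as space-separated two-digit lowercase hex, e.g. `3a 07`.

af ee 92 b7

[0+:22] tag=1240751 & 0x3fffff = 0x12eeaf; word=0x0012eeaf
[22+:7] chan=94 & 0x7f = 0x5e; word=0x1792eeaf
[29+:3] id=5 & 0x7 = 0x5; word=0xb792eeaf
word = 0xb792eeaf → little-endian bytes:
  [0]=0xaf  [1]=0xee  [2]=0x92  [3]=0xb7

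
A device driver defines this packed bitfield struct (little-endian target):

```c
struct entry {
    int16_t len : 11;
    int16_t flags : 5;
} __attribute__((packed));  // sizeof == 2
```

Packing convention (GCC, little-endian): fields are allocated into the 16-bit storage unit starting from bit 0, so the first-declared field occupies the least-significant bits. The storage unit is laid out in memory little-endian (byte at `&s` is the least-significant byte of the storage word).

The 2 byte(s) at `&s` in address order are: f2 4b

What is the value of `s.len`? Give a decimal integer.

1010

[0]=0xf2 [1]=0x4b (little-endian) → word 0x4bf2
len [0+:11] = (word>>0) & 0x7ff = 1010  ←
flags [11+:5] = (word>>11) & 0x1f = 9
len signed 11b, MSB=0: value = 1010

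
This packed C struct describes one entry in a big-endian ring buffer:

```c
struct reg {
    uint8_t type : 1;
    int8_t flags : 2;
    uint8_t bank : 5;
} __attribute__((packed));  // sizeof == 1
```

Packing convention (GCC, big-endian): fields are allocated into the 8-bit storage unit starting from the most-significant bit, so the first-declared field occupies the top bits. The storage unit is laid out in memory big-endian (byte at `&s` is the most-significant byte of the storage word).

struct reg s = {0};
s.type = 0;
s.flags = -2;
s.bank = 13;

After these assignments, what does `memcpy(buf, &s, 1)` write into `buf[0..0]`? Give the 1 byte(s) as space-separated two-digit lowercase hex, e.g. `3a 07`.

type:1 = 0 → 0x0 << 7 → word 0x00
flags:2 = -2 → 0x2 << 5 → word 0x40
bank:5 = 13 → 0xd << 0 → word 0x4d
word = 0x4d → big-endian bytes:
  [0]=0x4d

4d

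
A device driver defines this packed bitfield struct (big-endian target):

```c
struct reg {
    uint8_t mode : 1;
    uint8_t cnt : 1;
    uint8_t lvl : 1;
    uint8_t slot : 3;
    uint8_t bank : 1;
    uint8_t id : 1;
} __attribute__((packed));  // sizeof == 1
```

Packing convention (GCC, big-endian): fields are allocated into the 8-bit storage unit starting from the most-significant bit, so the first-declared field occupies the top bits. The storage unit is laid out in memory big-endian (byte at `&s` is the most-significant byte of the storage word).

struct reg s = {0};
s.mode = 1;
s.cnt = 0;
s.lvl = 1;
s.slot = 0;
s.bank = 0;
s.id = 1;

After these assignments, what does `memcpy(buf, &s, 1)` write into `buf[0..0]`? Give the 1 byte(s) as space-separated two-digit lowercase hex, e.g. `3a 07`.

a1

mode (1b) val=1 bits=0x1 at bit 7: 0x80
cnt (1b) val=0 bits=0x0 at bit 6: 0x80
lvl (1b) val=1 bits=0x1 at bit 5: 0xa0
slot (3b) val=0 bits=0x0 at bit 2: 0xa0
bank (1b) val=0 bits=0x0 at bit 1: 0xa0
id (1b) val=1 bits=0x1 at bit 0: 0xa1
word = 0xa1 → big-endian bytes:
  [0]=0xa1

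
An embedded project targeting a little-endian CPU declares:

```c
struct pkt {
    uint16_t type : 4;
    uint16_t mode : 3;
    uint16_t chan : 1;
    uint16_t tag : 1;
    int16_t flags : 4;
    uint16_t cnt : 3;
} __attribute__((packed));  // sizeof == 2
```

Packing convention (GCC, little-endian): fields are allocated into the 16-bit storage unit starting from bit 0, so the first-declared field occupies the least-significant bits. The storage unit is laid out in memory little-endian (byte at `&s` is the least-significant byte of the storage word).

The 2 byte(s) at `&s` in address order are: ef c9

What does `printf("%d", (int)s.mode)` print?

[0]=0xef [1]=0xc9 (little-endian) → word 0xc9ef
type [0+:4] = (word>>0) & 0xf = 15
mode [4+:3] = (word>>4) & 0x7 = 6  ←
chan [7+:1] = (word>>7) & 0x1 = 1
tag [8+:1] = (word>>8) & 0x1 = 1
flags [9+:4] = (word>>9) & 0xf = 4
cnt [13+:3] = (word>>13) & 0x7 = 6

6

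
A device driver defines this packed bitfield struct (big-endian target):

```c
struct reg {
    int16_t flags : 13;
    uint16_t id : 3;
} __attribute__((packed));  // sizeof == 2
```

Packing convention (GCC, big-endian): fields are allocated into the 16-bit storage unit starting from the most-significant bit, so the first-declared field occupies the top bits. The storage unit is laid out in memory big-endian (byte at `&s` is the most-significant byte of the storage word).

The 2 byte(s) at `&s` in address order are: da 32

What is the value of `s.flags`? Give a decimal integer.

[0]=0xda [1]=0x32 (big-endian) → word 0xda32
flags:13 @ bit 3 → (0xda32>>3)&0x1fff = 0x1b46  ←
id:3 @ bit 0 → (0xda32>>0)&0x7 = 0x2
flags signed 13b, MSB=1: 6982 - 8192 = -1210

-1210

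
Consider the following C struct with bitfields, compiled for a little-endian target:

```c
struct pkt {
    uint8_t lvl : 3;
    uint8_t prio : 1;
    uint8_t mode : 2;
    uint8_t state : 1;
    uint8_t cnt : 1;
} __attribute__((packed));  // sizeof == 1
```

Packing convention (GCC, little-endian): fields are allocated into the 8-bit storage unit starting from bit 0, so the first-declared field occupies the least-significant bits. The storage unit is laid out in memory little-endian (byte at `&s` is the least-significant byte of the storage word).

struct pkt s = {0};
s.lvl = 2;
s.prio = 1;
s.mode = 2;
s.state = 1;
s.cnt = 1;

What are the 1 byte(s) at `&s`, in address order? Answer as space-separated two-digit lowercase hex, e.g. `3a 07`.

[0+:3] lvl=2 & 0x7 = 0x2; word=0x02
[3+:1] prio=1 & 0x1 = 0x1; word=0x0a
[4+:2] mode=2 & 0x3 = 0x2; word=0x2a
[6+:1] state=1 & 0x1 = 0x1; word=0x6a
[7+:1] cnt=1 & 0x1 = 0x1; word=0xea
word = 0xea → little-endian bytes:
  [0]=0xea

ea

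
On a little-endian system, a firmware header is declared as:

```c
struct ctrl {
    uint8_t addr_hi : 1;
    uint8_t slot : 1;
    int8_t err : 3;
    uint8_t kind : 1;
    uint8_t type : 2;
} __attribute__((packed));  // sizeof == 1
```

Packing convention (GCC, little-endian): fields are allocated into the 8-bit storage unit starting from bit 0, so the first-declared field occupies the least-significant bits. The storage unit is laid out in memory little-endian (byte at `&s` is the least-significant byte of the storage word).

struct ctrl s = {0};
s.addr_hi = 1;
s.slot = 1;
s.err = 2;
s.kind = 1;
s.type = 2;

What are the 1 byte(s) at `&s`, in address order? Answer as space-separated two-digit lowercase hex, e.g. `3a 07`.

addr_hi (1b) val=1 bits=0x1 at bit 0: 0x01
slot (1b) val=1 bits=0x1 at bit 1: 0x03
err (3b) val=2 bits=0x2 at bit 2: 0x0b
kind (1b) val=1 bits=0x1 at bit 5: 0x2b
type (2b) val=2 bits=0x2 at bit 6: 0xab
word = 0xab → little-endian bytes:
  [0]=0xab

ab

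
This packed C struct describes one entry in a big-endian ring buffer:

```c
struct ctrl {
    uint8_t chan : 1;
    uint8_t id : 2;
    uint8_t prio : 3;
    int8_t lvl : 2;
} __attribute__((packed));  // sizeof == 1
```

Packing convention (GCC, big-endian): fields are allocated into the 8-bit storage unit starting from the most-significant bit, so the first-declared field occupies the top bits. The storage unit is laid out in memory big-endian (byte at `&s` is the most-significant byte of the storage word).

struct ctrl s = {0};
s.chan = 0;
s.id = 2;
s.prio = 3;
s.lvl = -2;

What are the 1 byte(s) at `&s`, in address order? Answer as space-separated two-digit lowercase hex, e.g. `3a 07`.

chan (1b) val=0 bits=0x0 at bit 7: 0x00
id (2b) val=2 bits=0x2 at bit 5: 0x40
prio (3b) val=3 bits=0x3 at bit 2: 0x4c
lvl (2b) val=-2 bits=0x2 at bit 0: 0x4e
word = 0x4e → big-endian bytes:
  [0]=0x4e

4e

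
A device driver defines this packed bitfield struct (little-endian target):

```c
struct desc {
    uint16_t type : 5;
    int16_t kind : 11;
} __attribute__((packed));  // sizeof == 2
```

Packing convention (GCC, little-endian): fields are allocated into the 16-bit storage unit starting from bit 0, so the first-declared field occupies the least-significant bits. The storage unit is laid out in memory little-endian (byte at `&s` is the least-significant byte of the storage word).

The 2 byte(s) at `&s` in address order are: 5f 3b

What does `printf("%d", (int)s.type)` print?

31

[0]=0x5f [1]=0x3b (little-endian) → word 0x3b5f
type:5 @ bit 0 → (0x3b5f>>0)&0x1f = 0x1f  ←
kind:11 @ bit 5 → (0x3b5f>>5)&0x7ff = 0x1da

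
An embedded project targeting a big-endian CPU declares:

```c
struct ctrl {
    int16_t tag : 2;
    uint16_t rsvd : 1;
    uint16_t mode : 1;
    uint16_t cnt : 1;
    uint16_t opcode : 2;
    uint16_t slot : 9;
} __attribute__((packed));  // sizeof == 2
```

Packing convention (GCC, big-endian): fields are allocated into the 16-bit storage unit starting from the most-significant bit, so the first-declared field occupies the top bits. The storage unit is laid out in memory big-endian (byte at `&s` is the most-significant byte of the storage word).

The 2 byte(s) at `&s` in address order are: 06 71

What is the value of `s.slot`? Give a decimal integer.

113

[0]=0x06 [1]=0x71 (big-endian) → word 0x0671
tag:2 @ bit 14 → (0x0671>>14)&0x3 = 0x0
rsvd:1 @ bit 13 → (0x0671>>13)&0x1 = 0x0
mode:1 @ bit 12 → (0x0671>>12)&0x1 = 0x0
cnt:1 @ bit 11 → (0x0671>>11)&0x1 = 0x0
opcode:2 @ bit 9 → (0x0671>>9)&0x3 = 0x3
slot:9 @ bit 0 → (0x0671>>0)&0x1ff = 0x71  ←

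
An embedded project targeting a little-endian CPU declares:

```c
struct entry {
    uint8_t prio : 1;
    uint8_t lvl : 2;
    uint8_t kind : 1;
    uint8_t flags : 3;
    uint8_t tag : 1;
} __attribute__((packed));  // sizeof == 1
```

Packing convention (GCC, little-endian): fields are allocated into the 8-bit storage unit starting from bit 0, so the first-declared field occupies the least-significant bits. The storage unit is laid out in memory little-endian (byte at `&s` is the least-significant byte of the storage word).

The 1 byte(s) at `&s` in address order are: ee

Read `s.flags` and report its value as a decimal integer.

[0]=0xee (little-endian) → word 0xee
prio:1 @ bit 0 → (0xee>>0)&0x1 = 0x0
lvl:2 @ bit 1 → (0xee>>1)&0x3 = 0x3
kind:1 @ bit 3 → (0xee>>3)&0x1 = 0x1
flags:3 @ bit 4 → (0xee>>4)&0x7 = 0x6  ←
tag:1 @ bit 7 → (0xee>>7)&0x1 = 0x1

6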